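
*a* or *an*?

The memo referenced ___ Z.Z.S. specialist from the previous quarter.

a

The indefinite article is chosen by the initial *sound* of the following word, not its spelling.
The initialism *Z.Z.S.* is read letter by letter; the first letter, Z, is pronounced /ziː/, which begins with a consonant sound.
So the article is *a*: The memo referenced a Z.Z.S. specialist from the previous quarter.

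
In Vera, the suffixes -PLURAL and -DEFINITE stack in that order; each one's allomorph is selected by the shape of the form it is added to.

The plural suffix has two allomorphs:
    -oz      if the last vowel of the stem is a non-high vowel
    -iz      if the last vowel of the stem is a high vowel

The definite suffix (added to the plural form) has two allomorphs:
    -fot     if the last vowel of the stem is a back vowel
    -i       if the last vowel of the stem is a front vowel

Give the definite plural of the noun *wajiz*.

*wajiz* — last vowel /i/ (a high vowel) → -iz → *wajiziz*.
Since the last vowel of the plural form *wajiziz* is /i/ (a front vowel), it takes -i, giving *wajizizi*.

wajizizi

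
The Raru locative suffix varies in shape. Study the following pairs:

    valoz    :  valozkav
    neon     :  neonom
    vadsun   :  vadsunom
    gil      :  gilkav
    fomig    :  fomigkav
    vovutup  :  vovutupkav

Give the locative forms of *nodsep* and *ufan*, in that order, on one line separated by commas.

The suffix is conditioned by the final consonant: -om when the stem ends in a nasal (*neon*, *vadsun*); -kav when the stem ends in a non-nasal consonant (*valoz*, *gil*, *fomig*, *vovutup*).
The final consonant of *nodsep* is /p/, which is non-nasal, so the suffix is -kav, giving *nodsepkav*.
*ufan* — final consonant /n/ (a nasal) → -om → *ufanom*.

nodsepkav, ufanom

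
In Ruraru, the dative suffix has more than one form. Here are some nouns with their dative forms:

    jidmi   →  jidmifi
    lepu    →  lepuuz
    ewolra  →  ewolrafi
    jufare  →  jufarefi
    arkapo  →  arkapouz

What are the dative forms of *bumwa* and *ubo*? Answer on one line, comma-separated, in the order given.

The alternation tracks the last vowel of the stem — -uz when the last vowel of the stem is a rounded vowel (*lepu*, *arkapo*); -fi when the last vowel of the stem is an unrounded vowel (*jidmi*, *ewolra*, *jufare*).
*bumwa* — last vowel /a/ (an unrounded vowel) → -fi → *bumwafi*.
*ubo*: last vowel = /o/, a rounded vowel → -uz → *ubouz*.

bumwafi, ubouz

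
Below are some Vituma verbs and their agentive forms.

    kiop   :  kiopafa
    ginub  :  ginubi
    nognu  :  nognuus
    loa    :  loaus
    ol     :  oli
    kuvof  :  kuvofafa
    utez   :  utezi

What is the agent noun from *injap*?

injapafa

Looking at the final sound of each stem: -afa when the stem ends in a voiceless consonant (*kiop*, *kuvof*); -i when the stem ends in a voiced consonant (*ginub*, *ol*, *utez*); -us when the stem ends in a vowel (*nognu*, *loa*).
*injap*: final sound = /p/, a voiceless consonant → -afa → *injapafa*.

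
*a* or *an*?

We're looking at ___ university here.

a

The indefinite article is chosen by the initial *sound* of the following word, not its spelling.
*university* begins with the sound /juː/ (u pronounced /juː/) — a consonant sound.
So the article is *a*: We're looking at a university here.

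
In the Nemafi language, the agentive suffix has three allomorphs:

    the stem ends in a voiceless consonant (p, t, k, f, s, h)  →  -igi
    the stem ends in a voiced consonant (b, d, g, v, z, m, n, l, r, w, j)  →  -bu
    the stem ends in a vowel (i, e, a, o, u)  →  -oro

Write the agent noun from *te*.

teoro

*te* — final sound /e/ (a vowel) → -oro → *teoro*.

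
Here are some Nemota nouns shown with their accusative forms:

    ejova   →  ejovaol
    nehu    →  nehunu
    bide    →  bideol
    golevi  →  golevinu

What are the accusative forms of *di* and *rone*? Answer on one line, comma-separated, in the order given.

The alternation tracks the last vowel of the stem — -nu when the last vowel of the stem is a high vowel (*nehu*, *golevi*); -ol when the last vowel of the stem is a non-high vowel (*ejova*, *bide*).
The last vowel of *di* is /i/, which is a high vowel, so the suffix is -nu, giving *dinu*.
The last vowel of *rone* is /e/, which is a non-high vowel, so the suffix is -ol, giving *roneol*.

dinu, roneol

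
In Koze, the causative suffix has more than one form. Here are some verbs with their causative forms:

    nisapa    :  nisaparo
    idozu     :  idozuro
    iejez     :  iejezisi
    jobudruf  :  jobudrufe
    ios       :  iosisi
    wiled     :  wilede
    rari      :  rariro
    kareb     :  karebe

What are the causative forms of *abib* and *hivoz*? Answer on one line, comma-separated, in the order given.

The suffix is conditioned by the final sound: -isi when the stem ends in a sibilant (*iejez*, *ios*); -e when the stem ends in a non-sibilant consonant (*jobudruf*, *wiled*, *kareb*); -ro when the stem ends in a vowel (*nisapa*, *idozu*, *rari*).
Since the final sound of *abib* is /b/ (a non-sibilant consonant), it takes -e, giving *abibe*.
Since the final sound of *hivoz* is /z/ (a sibilant), it takes -isi, giving *hivozisi*.

abibe, hivozisi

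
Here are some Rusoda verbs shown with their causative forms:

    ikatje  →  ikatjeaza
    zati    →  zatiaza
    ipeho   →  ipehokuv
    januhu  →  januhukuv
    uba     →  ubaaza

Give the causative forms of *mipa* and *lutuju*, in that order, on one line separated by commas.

mipaaza, lutujukuv

Looking at the last vowel of each stem: -kuv when the last vowel of the stem is a rounded vowel (*ipeho*, *januhu*); -aza when the last vowel of the stem is an unrounded vowel (*ikatje*, *zati*, *uba*).
*mipa*: last vowel = /a/, an unrounded vowel → -aza → *mipaaza*.
*lutuju*: last vowel = /u/, a rounded vowel → -kuv → *lutujukuv*.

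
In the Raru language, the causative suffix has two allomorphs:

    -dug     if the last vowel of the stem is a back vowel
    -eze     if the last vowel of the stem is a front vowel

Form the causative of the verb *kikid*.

kikideze

*kikid*: last vowel = /i/, a front vowel → -eze → *kikideze*.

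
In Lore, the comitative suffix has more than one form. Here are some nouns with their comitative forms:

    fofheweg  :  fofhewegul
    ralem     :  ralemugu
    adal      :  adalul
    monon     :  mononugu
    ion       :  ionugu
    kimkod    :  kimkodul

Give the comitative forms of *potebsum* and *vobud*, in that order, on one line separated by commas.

Looking at the final consonant of each stem: -ugu when the stem ends in a nasal (*ralem*, *monon*, *ion*); -ul when the stem ends in a non-nasal consonant (*fofheweg*, *adal*, *kimkod*).
*potebsum* — final consonant /m/ (a nasal) → -ugu → *potebsumugu*.
The final consonant of *vobud* is /d/, which is non-nasal, so the suffix is -ul, giving *vobudul*.

potebsumugu, vobudul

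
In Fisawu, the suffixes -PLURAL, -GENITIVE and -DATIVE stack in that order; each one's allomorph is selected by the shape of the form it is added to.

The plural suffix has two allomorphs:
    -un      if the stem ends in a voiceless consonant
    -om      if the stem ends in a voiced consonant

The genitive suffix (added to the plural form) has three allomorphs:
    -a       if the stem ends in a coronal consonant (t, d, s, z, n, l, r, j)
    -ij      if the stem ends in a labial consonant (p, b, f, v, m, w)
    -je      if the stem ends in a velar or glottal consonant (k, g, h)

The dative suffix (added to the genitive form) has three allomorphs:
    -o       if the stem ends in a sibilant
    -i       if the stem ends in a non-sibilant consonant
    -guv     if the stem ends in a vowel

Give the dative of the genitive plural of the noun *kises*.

*kises*: final consonant = /s/, voiceless → -un → *kisesun*.
The final consonant of the plural form *kisesun* is /n/, which is coronal, so the genitive suffix is -a, giving *kisesuna*.
The genitive form *kisesuna* — final sound /a/ (a vowel) → -guv → *kisesunaguv*.

kisesunaguv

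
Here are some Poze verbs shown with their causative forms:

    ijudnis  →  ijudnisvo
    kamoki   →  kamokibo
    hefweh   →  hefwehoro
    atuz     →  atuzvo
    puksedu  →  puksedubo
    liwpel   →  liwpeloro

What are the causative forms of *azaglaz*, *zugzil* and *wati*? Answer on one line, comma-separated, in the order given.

azaglazvo, zugziloro, watibo

The suffix is conditioned by the final sound: -vo when the stem ends in a sibilant (*ijudnis*, *atuz*); -oro when the stem ends in a non-sibilant consonant (*hefweh*, *liwpel*); -bo when the stem ends in a vowel (*kamoki*, *puksedu*).
Since the final sound of *azaglaz* is /z/ (a sibilant), it takes -vo, giving *azaglazvo*.
Since the final sound of *zugzil* is /l/ (a non-sibilant consonant), it takes -oro, giving *zugziloro*.
*wati* — final sound /i/ (a vowel) → -bo → *watibo*.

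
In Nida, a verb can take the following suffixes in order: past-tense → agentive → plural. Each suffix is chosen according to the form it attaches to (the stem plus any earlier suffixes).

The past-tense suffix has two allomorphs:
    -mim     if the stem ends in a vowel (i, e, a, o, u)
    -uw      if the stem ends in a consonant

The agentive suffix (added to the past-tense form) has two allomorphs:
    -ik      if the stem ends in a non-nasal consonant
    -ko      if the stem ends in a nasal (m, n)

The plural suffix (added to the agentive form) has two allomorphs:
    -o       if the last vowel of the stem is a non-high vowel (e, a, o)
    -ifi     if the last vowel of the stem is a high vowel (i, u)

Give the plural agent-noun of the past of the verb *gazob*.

gazobuwikifi

The final sound of *gazob* is /b/, which is a consonant, so the past-tense suffix is -uw, giving *gazobuw*.
The past-tense form *gazobuw* — final consonant /w/ (non-nasal) → -ik → *gazobuwik*.
The agentive form *gazobuwik* — last vowel /i/ (a high vowel) → -ifi → *gazobuwikifi*.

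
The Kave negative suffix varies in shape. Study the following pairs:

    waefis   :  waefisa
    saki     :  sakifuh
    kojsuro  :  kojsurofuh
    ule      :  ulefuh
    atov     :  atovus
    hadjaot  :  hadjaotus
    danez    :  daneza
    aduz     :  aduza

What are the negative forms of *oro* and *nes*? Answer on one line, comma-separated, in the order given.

The alternation tracks the final sound of the stem — -a when the stem ends in a sibilant (*waefis*, *danez*, *aduz*); -us when the stem ends in a non-sibilant consonant (*atov*, *hadjaot*); -fuh when the stem ends in a vowel (*saki*, *kojsuro*, *ule*).
*oro*: final sound = /o/, a vowel → -fuh → *orofuh*.
The final sound of *nes* is /s/, which is a sibilant, so the suffix is -a, giving *nesa*.

orofuh, nesa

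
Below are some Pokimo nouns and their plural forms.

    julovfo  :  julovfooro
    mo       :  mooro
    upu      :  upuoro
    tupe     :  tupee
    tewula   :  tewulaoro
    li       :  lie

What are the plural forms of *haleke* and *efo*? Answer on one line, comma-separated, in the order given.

The alternation tracks the last vowel of the stem — -e when the last vowel of the stem is a front vowel (*tupe*, *li*); -oro when the last vowel of the stem is a back vowel (*julovfo*, *mo*, *upu*, *tewula*).
Since the last vowel of *haleke* is /e/ (a front vowel), it takes -e, giving *halekee*.
The last vowel of *efo* is /o/, which is a back vowel, so the suffix is -oro, giving *efooro*.

halekee, efooro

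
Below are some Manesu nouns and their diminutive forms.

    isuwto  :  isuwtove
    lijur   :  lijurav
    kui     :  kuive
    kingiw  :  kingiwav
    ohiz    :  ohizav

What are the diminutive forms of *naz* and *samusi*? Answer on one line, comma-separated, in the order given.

The alternation tracks the final sound of the stem — -av when the stem ends in a consonant (*lijur*, *kingiw*, *ohiz*); -ve when the stem ends in a vowel (*isuwto*, *kui*).
*naz*: final sound = /z/, a consonant → -av → *nazav*.
The final sound of *samusi* is /i/, which is a vowel, so the suffix is -ve, giving *samusive*.

nazav, samusive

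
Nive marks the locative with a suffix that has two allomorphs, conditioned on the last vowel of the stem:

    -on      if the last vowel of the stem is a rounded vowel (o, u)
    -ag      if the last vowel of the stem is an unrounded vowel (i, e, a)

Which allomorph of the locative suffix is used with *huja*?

*huja* — last vowel /a/ (an unrounded vowel) → -ag.

-ag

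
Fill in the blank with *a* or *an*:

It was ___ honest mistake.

The indefinite article is chosen by the initial *sound* of the following word, not its spelling.
*honest* begins with the sound /ɒ/ (silent h) — a vowel sound.
So the article is *an*: It was an honest mistake.

an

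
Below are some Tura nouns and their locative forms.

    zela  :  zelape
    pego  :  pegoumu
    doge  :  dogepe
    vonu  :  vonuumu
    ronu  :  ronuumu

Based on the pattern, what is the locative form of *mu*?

muumu

The pattern is rounding harmony: -umu when the last vowel of the stem is a rounded vowel (*pego*, *vonu*, *ronu*); -pe when the last vowel of the stem is an unrounded vowel (*zela*, *doge*).
*mu* — last vowel /u/ (a rounded vowel) → -umu → *muumu*.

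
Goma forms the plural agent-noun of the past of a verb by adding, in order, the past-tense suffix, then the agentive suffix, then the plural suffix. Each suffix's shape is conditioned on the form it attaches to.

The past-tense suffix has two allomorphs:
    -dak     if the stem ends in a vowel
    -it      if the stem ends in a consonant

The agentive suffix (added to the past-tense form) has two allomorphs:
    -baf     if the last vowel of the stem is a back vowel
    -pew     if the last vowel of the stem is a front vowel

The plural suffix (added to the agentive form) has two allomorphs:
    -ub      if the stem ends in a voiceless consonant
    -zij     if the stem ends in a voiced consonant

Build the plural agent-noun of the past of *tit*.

tititpewzij

The final sound of *tit* is /t/, which is a consonant, so the past-tense suffix is -it, giving *titit*.
Since the last vowel of the past-tense form *titit* is /i/ (a front vowel), it takes -pew, giving *tititpew*.
Since the final consonant of the agentive form *tititpew* is /w/ (voiced), it takes -zij, giving *tititpewzij*.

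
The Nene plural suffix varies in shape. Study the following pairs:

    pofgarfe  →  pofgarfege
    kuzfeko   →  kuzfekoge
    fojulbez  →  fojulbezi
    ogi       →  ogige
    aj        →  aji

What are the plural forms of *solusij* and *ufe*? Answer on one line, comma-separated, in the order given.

solusiji, ufege

The alternation tracks the final sound of the stem — -i when the stem ends in a consonant (*fojulbez*, *aj*); -ge when the stem ends in a vowel (*pofgarfe*, *kuzfeko*, *ogi*).
*solusij* — final sound /j/ (a consonant) → -i → *solusiji*.
The final sound of *ufe* is /e/, which is a vowel, so the suffix is -ge, giving *ufege*.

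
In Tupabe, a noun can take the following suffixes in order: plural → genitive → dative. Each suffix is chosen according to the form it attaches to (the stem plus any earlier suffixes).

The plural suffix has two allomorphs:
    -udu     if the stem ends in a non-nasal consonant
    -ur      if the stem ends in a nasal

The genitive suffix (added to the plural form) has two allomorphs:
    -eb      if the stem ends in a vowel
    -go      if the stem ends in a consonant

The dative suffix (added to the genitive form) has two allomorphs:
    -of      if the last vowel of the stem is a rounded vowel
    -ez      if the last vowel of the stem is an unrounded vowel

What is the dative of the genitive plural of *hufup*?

hufupuduebez

*hufup* — final consonant /p/ (non-nasal) → -udu → *hufupudu*.
The plural form *hufupudu*: final sound = /u/, a vowel → -eb → *hufupudueb*.
Since the last vowel of the genitive form *hufupudueb* is /e/ (an unrounded vowel), it takes -ez, giving *hufupuduebez*.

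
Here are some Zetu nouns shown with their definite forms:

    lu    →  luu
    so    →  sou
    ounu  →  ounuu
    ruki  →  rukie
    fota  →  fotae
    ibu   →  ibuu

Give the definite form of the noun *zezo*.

zezou

Looking at the last vowel of each stem: -u when the last vowel of the stem is a rounded vowel (*lu*, *so*, *ounu*, *ibu*); -e when the last vowel of the stem is an unrounded vowel (*ruki*, *fota*).
Since the last vowel of *zezo* is /o/ (a rounded vowel), it takes -u, giving *zezou*.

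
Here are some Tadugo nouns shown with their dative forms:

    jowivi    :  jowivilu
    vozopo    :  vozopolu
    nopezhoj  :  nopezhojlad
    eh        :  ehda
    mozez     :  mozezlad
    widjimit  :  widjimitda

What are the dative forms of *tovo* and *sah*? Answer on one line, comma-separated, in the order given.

Looking at the final sound of each stem: -da when the stem ends in a voiceless consonant (*eh*, *widjimit*); -lad when the stem ends in a voiced consonant (*nopezhoj*, *mozez*); -lu when the stem ends in a vowel (*jowivi*, *vozopo*).
*tovo*: final sound = /o/, a vowel → -lu → *tovolu*.
Since the final sound of *sah* is /h/ (a voiceless consonant), it takes -da, giving *sahda*.

tovolu, sahda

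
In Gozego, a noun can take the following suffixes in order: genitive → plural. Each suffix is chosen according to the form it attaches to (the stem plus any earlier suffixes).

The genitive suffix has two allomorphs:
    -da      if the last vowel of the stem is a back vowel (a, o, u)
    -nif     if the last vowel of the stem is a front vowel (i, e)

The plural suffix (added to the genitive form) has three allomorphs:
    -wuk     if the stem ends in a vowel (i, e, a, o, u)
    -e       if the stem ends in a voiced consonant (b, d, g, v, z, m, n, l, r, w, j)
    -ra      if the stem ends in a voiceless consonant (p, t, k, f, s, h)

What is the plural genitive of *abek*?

*abek*: last vowel = /e/, a front vowel → -nif → *abeknif*.
The genitive form *abeknif* — final sound /f/ (a voiceless consonant) → -ra → *abeknifra*.

abeknifra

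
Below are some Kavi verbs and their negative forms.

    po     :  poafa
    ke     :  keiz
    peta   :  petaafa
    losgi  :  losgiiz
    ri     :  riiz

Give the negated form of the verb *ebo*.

eboafa

Looking at the last vowel of each stem: -iz when the last vowel of the stem is a front vowel (*ke*, *losgi*, *ri*); -afa when the last vowel of the stem is a back vowel (*po*, *peta*).
*ebo*: last vowel = /o/, a back vowel → -afa → *eboafa*.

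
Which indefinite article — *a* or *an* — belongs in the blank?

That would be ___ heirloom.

an

The indefinite article is chosen by the initial *sound* of the following word, not its spelling.
*heirloom* begins with the sound /ɛ/ (silent h) — a vowel sound.
So the article is *an*: That would be an heirloom.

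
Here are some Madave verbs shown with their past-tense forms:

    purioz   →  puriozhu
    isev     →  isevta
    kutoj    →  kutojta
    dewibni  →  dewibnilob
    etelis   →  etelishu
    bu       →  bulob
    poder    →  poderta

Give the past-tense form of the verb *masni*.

masnilob

The alternation tracks the final sound of the stem — -hu when the stem ends in a sibilant (*purioz*, *etelis*); -ta when the stem ends in a non-sibilant consonant (*isev*, *kutoj*, *poder*); -lob when the stem ends in a vowel (*dewibni*, *bu*).
*masni*: final sound = /i/, a vowel → -lob → *masnilob*.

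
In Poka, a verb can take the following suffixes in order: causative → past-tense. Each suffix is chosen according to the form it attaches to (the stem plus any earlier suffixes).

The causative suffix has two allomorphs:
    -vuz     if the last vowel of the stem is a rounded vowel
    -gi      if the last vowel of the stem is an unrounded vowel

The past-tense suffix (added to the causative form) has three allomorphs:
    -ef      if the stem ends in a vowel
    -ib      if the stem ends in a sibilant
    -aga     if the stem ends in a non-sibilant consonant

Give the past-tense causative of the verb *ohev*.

ohevgief

*ohev* — last vowel /e/ (an unrounded vowel) → -gi → *ohevgi*.
The causative form *ohevgi*: final sound = /i/, a vowel → -ef → *ohevgief*.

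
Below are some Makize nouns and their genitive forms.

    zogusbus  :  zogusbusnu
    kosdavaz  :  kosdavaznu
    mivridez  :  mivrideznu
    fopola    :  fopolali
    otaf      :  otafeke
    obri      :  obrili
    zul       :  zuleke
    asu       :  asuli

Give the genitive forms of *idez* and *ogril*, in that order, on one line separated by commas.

The pattern is sibilance of the final sound: -nu when the stem ends in a sibilant (*zogusbus*, *kosdavaz*, *mivridez*); -eke when the stem ends in a non-sibilant consonant (*otaf*, *zul*); -li when the stem ends in a vowel (*fopola*, *obri*, *asu*).
The final sound of *idez* is /z/, which is a sibilant, so the suffix is -nu, giving *ideznu*.
*ogril* — final sound /l/ (a non-sibilant consonant) → -eke → *ogrileke*.

ideznu, ogrileke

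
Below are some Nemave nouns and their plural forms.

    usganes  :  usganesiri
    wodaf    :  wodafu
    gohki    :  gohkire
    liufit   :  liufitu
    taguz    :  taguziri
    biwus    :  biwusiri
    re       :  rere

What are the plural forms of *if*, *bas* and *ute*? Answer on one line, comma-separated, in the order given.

The suffix is conditioned by the final sound: -iri when the stem ends in a sibilant (*usganes*, *taguz*, *biwus*); -u when the stem ends in a non-sibilant consonant (*wodaf*, *liufit*); -re when the stem ends in a vowel (*gohki*, *re*).
The final sound of *if* is /f/, which is a non-sibilant consonant, so the suffix is -u, giving *ifu*.
The final sound of *bas* is /s/, which is a sibilant, so the suffix is -iri, giving *basiri*.
The final sound of *ute* is /e/, which is a vowel, so the suffix is -re, giving *utere*.

ifu, basiri, utere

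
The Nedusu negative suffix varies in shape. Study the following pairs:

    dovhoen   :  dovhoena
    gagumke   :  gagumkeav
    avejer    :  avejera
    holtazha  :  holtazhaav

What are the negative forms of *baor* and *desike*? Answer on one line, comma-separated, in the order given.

Looking at the final sound of each stem: -a when the stem ends in a consonant (*dovhoen*, *avejer*); -av when the stem ends in a vowel (*gagumke*, *holtazha*).
*baor*: final sound = /r/, a consonant → -a → *baora*.
*desike*: final sound = /e/, a vowel → -av → *desikeav*.

baora, desikeav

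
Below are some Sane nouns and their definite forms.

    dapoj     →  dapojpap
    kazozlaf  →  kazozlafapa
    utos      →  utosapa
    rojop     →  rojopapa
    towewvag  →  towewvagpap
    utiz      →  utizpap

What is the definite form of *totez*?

Looking at the final consonant of each stem: -apa when the stem ends in a voiceless consonant (*kazozlaf*, *utos*, *rojop*); -pap when the stem ends in a voiced consonant (*dapoj*, *towewvag*, *utiz*).
*totez* — final consonant /z/ (voiced) → -pap → *totezpap*.

totezpap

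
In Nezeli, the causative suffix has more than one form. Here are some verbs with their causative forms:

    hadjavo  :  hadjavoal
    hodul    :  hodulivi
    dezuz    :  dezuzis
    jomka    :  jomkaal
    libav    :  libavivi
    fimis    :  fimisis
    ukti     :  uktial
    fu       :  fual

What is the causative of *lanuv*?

Looking at the final sound of each stem: -is when the stem ends in a sibilant (*dezuz*, *fimis*); -ivi when the stem ends in a non-sibilant consonant (*hodul*, *libav*); -al when the stem ends in a vowel (*hadjavo*, *jomka*, *ukti*, *fu*).
The final sound of *lanuv* is /v/, which is a non-sibilant consonant, so the suffix is -ivi, giving *lanuvivi*.

lanuvivi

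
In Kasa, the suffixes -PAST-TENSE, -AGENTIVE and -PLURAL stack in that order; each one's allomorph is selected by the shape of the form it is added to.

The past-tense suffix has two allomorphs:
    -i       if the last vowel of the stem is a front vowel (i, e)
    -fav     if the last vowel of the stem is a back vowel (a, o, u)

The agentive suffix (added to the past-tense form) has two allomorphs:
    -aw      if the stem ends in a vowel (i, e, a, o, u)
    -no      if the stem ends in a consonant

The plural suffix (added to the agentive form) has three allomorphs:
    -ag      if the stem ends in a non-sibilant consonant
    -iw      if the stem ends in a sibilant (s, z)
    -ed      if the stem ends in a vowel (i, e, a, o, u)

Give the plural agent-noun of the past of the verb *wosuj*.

*wosuj*: last vowel = /u/, a back vowel → -fav → *wosujfav*.
The past-tense form *wosujfav* — final sound /v/ (a consonant) → -no → *wosujfavno*.
The agentive form *wosujfavno*: final sound = /o/, a vowel → -ed → *wosujfavnoed*.

wosujfavnoed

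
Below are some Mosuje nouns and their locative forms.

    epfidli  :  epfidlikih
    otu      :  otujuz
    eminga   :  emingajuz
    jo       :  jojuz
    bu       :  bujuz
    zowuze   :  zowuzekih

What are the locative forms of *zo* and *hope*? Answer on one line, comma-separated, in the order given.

The alternation tracks the last vowel of the stem — -kih when the last vowel of the stem is a front vowel (*epfidli*, *zowuze*); -juz when the last vowel of the stem is a back vowel (*otu*, *eminga*, *jo*, *bu*).
Since the last vowel of *zo* is /o/ (a back vowel), it takes -juz, giving *zojuz*.
Since the last vowel of *hope* is /e/ (a front vowel), it takes -kih, giving *hopekih*.

zojuz, hopekih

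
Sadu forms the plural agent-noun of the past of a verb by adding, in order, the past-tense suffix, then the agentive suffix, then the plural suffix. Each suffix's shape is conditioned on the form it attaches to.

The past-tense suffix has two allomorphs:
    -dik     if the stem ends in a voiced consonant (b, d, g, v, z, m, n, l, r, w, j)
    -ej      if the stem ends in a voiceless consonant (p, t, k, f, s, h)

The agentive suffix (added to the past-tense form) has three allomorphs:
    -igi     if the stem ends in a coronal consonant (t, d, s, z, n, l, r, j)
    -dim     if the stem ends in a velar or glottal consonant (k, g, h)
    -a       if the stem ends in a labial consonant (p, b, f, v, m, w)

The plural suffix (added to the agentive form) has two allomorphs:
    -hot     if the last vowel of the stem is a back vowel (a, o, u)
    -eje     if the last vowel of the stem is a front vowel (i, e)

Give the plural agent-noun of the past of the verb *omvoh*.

omvohejigieje

*omvoh*: final consonant = /h/, voiceless → -ej → *omvohej*.
The past-tense form *omvohej*: final consonant = /j/, coronal → -igi → *omvohejigi*.
The agentive form *omvohejigi* — last vowel /i/ (a front vowel) → -eje → *omvohejigieje*.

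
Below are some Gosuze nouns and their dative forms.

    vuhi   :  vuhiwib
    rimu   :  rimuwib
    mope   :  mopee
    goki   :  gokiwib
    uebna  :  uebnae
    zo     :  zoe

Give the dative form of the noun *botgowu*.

botgowuwib

Looking at the last vowel of each stem: -wib when the last vowel of the stem is a high vowel (*vuhi*, *rimu*, *goki*); -e when the last vowel of the stem is a non-high vowel (*mope*, *uebna*, *zo*).
The last vowel of *botgowu* is /u/, which is a high vowel, so the suffix is -wib, giving *botgowuwib*.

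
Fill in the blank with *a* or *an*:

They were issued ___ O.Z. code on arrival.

an

The indefinite article is chosen by the initial *sound* of the following word, not its spelling.
The initialism *O.Z.* is read letter by letter; the first letter, O, is pronounced /oʊ/, which begins with a vowel sound.
So the article is *an*: They were issued an O.Z. code on arrival.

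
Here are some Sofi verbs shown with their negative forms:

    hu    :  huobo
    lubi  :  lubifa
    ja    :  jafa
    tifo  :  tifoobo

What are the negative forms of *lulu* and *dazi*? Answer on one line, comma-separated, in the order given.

luluobo, dazifa

The pattern is rounding harmony: -obo when the last vowel of the stem is a rounded vowel (*hu*, *tifo*); -fa when the last vowel of the stem is an unrounded vowel (*lubi*, *ja*).
The last vowel of *lulu* is /u/, which is a rounded vowel, so the suffix is -obo, giving *luluobo*.
Since the last vowel of *dazi* is /i/ (an unrounded vowel), it takes -fa, giving *dazifa*.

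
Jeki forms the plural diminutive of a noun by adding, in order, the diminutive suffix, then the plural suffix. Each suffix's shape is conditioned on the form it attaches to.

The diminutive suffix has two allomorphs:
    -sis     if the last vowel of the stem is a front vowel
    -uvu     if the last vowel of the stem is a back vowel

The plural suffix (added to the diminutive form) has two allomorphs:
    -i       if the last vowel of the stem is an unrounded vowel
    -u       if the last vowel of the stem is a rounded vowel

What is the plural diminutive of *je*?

Since the last vowel of *je* is /e/ (a front vowel), it takes -sis, giving *jesis*.
The diminutive form *jesis* — last vowel /i/ (an unrounded vowel) → -i → *jesisi*.

jesisi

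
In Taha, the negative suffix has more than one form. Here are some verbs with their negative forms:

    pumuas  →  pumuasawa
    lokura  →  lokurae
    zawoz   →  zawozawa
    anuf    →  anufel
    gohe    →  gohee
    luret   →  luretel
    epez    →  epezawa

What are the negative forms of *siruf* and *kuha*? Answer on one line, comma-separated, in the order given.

sirufel, kuhae

The alternation tracks the final sound of the stem — -awa when the stem ends in a sibilant (*pumuas*, *zawoz*, *epez*); -el when the stem ends in a non-sibilant consonant (*anuf*, *luret*); -e when the stem ends in a vowel (*lokura*, *gohe*).
*siruf* — final sound /f/ (a non-sibilant consonant) → -el → *sirufel*.
Since the final sound of *kuha* is /a/ (a vowel), it takes -e, giving *kuhae*.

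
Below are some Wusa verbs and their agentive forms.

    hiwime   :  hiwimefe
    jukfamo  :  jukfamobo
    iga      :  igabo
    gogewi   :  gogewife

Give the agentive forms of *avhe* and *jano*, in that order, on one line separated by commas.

avhefe, janobo

The suffix is conditioned by the last vowel: -fe when the last vowel of the stem is a front vowel (*hiwime*, *gogewi*); -bo when the last vowel of the stem is a back vowel (*jukfamo*, *iga*).
*avhe*: last vowel = /e/, a front vowel → -fe → *avhefe*.
The last vowel of *jano* is /o/, which is a back vowel, so the suffix is -bo, giving *janobo*.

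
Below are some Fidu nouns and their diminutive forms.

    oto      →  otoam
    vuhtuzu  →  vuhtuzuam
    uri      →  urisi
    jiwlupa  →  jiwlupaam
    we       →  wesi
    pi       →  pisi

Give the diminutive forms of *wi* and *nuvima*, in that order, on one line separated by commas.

wisi, nuvimaam

The suffix is conditioned by the last vowel: -si when the last vowel of the stem is a front vowel (*uri*, *we*, *pi*); -am when the last vowel of the stem is a back vowel (*oto*, *vuhtuzu*, *jiwlupa*).
*wi*: last vowel = /i/, a front vowel → -si → *wisi*.
*nuvima* — last vowel /a/ (a back vowel) → -am → *nuvimaam*.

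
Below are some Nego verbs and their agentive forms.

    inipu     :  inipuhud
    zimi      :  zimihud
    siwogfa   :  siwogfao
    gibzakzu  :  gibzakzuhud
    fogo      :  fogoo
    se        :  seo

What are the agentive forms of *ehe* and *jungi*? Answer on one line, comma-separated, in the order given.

The pattern is height harmony: -hud when the last vowel of the stem is a high vowel (*inipu*, *zimi*, *gibzakzu*); -o when the last vowel of the stem is a non-high vowel (*siwogfa*, *fogo*, *se*).
*ehe*: last vowel = /e/, a non-high vowel → -o → *eheo*.
Since the last vowel of *jungi* is /i/ (a high vowel), it takes -hud, giving *jungihud*.

eheo, jungihud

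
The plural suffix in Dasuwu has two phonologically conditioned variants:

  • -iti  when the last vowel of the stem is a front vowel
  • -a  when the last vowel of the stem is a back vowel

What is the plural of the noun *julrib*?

julribiti

Since the last vowel of *julrib* is /i/ (a front vowel), it takes -iti, giving *julribiti*.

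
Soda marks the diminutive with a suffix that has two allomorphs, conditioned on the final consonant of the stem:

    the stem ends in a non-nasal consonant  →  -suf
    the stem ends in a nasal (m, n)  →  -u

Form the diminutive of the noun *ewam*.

The final consonant of *ewam* is /m/, which is a nasal, so the suffix is -u, giving *ewamu*.

ewamu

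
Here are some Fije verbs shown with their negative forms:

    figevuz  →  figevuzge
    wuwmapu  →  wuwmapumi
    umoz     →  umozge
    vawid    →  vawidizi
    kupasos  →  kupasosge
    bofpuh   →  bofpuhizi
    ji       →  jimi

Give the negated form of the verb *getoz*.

getozge

The pattern is sibilance of the final sound: -ge when the stem ends in a sibilant (*figevuz*, *umoz*, *kupasos*); -izi when the stem ends in a non-sibilant consonant (*vawid*, *bofpuh*); -mi when the stem ends in a vowel (*wuwmapu*, *ji*).
*getoz*: final sound = /z/, a sibilant → -ge → *getozge*.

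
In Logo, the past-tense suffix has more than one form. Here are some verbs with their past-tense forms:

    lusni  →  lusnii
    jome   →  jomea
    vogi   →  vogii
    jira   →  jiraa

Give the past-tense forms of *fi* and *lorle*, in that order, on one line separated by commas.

fii, lorlea

The alternation tracks the last vowel of the stem — -i when the last vowel of the stem is a high vowel (*lusni*, *vogi*); -a when the last vowel of the stem is a non-high vowel (*jome*, *jira*).
Since the last vowel of *fi* is /i/ (a high vowel), it takes -i, giving *fii*.
Since the last vowel of *lorle* is /e/ (a non-high vowel), it takes -a, giving *lorlea*.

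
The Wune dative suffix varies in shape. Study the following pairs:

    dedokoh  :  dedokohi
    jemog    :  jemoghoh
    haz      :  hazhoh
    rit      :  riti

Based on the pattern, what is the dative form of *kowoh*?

The suffix is conditioned by the final consonant: -i when the stem ends in a voiceless consonant (*dedokoh*, *rit*); -hoh when the stem ends in a voiced consonant (*jemog*, *haz*).
Since the final consonant of *kowoh* is /h/ (voiceless), it takes -i, giving *kowohi*.

kowohi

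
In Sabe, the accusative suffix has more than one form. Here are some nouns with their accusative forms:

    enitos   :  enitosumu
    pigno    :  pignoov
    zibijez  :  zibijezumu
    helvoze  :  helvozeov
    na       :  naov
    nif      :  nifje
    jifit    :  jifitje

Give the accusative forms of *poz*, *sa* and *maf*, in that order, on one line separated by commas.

pozumu, saov, mafje

The suffix is conditioned by the final sound: -umu when the stem ends in a sibilant (*enitos*, *zibijez*); -je when the stem ends in a non-sibilant consonant (*nif*, *jifit*); -ov when the stem ends in a vowel (*pigno*, *helvoze*, *na*).
*poz*: final sound = /z/, a sibilant → -umu → *pozumu*.
*sa* — final sound /a/ (a vowel) → -ov → *saov*.
Since the final sound of *maf* is /f/ (a non-sibilant consonant), it takes -je, giving *mafje*.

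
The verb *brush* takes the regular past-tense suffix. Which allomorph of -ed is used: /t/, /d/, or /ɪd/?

/t/

The stem *brush* ends in a voiceless consonant other than /t/.
The -ed suffix is realized as /ɪd/ after /t, d/; as /t/ after other voiceless consonants; and as /d/ after other voiced sounds.
So -ed on *brush* is pronounced /t/.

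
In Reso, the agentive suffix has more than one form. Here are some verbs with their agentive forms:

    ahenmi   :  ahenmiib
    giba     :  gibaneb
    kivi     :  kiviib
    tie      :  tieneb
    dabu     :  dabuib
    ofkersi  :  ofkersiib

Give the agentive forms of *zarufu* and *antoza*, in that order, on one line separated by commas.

zarufuib, antozaneb

The alternation tracks the last vowel of the stem — -ib when the last vowel of the stem is a high vowel (*ahenmi*, *kivi*, *dabu*, *ofkersi*); -neb when the last vowel of the stem is a non-high vowel (*giba*, *tie*).
*zarufu*: last vowel = /u/, a high vowel → -ib → *zarufuib*.
Since the last vowel of *antoza* is /a/ (a non-high vowel), it takes -neb, giving *antozaneb*.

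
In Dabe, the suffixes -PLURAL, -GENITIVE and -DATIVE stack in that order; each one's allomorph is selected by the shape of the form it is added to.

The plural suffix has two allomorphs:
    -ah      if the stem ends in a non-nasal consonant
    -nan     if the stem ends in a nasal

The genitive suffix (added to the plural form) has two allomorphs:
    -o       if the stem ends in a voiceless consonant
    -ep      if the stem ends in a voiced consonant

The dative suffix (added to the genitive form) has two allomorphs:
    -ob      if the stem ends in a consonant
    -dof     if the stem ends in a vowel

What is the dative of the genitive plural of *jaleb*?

The final consonant of *jaleb* is /b/, which is non-nasal, so the plural suffix is -ah, giving *jalebah*.
The final consonant of the plural form *jalebah* is /h/, which is voiceless, so the genitive suffix is -o, giving *jalebaho*.
The final sound of the genitive form *jalebaho* is /o/, which is a vowel, so the dative suffix is -dof, giving *jalebahodof*.

jalebahodof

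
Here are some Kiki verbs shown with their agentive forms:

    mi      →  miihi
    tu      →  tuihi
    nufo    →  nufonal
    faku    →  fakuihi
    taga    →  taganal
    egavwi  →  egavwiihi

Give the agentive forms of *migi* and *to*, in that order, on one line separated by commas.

The suffix is conditioned by the last vowel: -ihi when the last vowel of the stem is a high vowel (*mi*, *tu*, *faku*, *egavwi*); -nal when the last vowel of the stem is a non-high vowel (*nufo*, *taga*).
*migi*: last vowel = /i/, a high vowel → -ihi → *migiihi*.
*to*: last vowel = /o/, a non-high vowel → -nal → *tonal*.

migiihi, tonal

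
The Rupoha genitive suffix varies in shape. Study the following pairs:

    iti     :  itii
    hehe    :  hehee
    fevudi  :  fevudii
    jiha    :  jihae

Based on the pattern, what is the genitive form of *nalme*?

nalmee

Looking at the last vowel of each stem: -i when the last vowel of the stem is a high vowel (*iti*, *fevudi*); -e when the last vowel of the stem is a non-high vowel (*hehe*, *jiha*).
*nalme* — last vowel /e/ (a non-high vowel) → -e → *nalmee*.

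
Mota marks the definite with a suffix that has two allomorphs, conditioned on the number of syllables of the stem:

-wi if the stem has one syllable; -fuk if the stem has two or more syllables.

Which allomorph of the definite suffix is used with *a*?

-wi

*a* (one syllable) → -wi.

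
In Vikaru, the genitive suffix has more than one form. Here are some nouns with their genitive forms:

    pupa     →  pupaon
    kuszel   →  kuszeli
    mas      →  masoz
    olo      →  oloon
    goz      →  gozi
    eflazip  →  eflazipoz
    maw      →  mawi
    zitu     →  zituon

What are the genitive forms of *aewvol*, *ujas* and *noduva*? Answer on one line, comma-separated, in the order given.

aewvoli, ujasoz, noduvaon

Looking at the final sound of each stem: -oz when the stem ends in a voiceless consonant (*mas*, *eflazip*); -i when the stem ends in a voiced consonant (*kuszel*, *goz*, *maw*); -on when the stem ends in a vowel (*pupa*, *olo*, *zitu*).
*aewvol* — final sound /l/ (a voiced consonant) → -i → *aewvoli*.
*ujas*: final sound = /s/, a voiceless consonant → -oz → *ujasoz*.
The final sound of *noduva* is /a/, which is a vowel, so the suffix is -on, giving *noduvaon*.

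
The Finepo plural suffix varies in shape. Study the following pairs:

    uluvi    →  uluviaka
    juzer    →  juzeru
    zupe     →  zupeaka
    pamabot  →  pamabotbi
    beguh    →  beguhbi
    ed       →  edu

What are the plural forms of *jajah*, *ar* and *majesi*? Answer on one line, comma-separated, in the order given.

jajahbi, aru, majesiaka

The alternation tracks the final sound of the stem — -bi when the stem ends in a voiceless consonant (*pamabot*, *beguh*); -u when the stem ends in a voiced consonant (*juzer*, *ed*); -aka when the stem ends in a vowel (*uluvi*, *zupe*).
*jajah* — final sound /h/ (a voiceless consonant) → -bi → *jajahbi*.
Since the final sound of *ar* is /r/ (a voiced consonant), it takes -u, giving *aru*.
Since the final sound of *majesi* is /i/ (a vowel), it takes -aka, giving *majesiaka*.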